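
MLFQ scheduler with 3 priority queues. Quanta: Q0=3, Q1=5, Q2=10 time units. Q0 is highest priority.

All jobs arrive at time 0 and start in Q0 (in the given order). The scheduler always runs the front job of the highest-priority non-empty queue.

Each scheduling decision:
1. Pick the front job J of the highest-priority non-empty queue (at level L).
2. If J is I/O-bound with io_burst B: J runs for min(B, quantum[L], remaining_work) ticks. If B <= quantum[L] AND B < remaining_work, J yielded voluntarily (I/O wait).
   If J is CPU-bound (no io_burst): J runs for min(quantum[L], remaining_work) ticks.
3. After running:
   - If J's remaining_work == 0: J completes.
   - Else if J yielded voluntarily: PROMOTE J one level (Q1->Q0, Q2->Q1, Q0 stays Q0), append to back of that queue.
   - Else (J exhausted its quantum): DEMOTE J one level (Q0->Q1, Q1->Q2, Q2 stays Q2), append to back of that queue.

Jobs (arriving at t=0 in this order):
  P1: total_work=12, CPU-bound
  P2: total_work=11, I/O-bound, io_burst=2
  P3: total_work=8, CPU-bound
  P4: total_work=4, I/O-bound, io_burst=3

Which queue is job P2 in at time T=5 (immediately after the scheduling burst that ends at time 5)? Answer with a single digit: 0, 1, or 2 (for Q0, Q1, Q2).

Answer: 0

Derivation:
t=0-3: P1@Q0 runs 3, rem=9, quantum used, demote→Q1. Q0=[P2,P3,P4] Q1=[P1] Q2=[]
t=3-5: P2@Q0 runs 2, rem=9, I/O yield, promote→Q0. Q0=[P3,P4,P2] Q1=[P1] Q2=[]
t=5-8: P3@Q0 runs 3, rem=5, quantum used, demote→Q1. Q0=[P4,P2] Q1=[P1,P3] Q2=[]
t=8-11: P4@Q0 runs 3, rem=1, I/O yield, promote→Q0. Q0=[P2,P4] Q1=[P1,P3] Q2=[]
t=11-13: P2@Q0 runs 2, rem=7, I/O yield, promote→Q0. Q0=[P4,P2] Q1=[P1,P3] Q2=[]
t=13-14: P4@Q0 runs 1, rem=0, completes. Q0=[P2] Q1=[P1,P3] Q2=[]
t=14-16: P2@Q0 runs 2, rem=5, I/O yield, promote→Q0. Q0=[P2] Q1=[P1,P3] Q2=[]
t=16-18: P2@Q0 runs 2, rem=3, I/O yield, promote→Q0. Q0=[P2] Q1=[P1,P3] Q2=[]
t=18-20: P2@Q0 runs 2, rem=1, I/O yield, promote→Q0. Q0=[P2] Q1=[P1,P3] Q2=[]
t=20-21: P2@Q0 runs 1, rem=0, completes. Q0=[] Q1=[P1,P3] Q2=[]
t=21-26: P1@Q1 runs 5, rem=4, quantum used, demote→Q2. Q0=[] Q1=[P3] Q2=[P1]
t=26-31: P3@Q1 runs 5, rem=0, completes. Q0=[] Q1=[] Q2=[P1]
t=31-35: P1@Q2 runs 4, rem=0, completes. Q0=[] Q1=[] Q2=[]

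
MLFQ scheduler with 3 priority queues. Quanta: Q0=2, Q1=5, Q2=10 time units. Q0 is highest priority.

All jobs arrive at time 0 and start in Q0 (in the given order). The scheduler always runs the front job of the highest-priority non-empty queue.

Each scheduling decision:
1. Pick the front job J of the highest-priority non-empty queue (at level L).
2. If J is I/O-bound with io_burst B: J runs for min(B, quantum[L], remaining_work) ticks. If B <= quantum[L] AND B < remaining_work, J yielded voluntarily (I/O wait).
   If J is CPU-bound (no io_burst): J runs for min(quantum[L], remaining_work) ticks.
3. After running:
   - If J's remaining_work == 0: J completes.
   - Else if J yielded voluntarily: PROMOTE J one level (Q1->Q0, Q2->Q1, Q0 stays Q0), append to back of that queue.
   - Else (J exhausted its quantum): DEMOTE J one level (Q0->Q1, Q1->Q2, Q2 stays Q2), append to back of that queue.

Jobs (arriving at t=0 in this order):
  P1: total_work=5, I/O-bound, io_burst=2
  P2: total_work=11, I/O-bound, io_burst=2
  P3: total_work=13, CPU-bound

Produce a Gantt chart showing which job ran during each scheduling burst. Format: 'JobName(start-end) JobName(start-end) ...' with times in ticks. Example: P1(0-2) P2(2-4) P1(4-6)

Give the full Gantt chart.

t=0-2: P1@Q0 runs 2, rem=3, I/O yield, promote→Q0. Q0=[P2,P3,P1] Q1=[] Q2=[]
t=2-4: P2@Q0 runs 2, rem=9, I/O yield, promote→Q0. Q0=[P3,P1,P2] Q1=[] Q2=[]
t=4-6: P3@Q0 runs 2, rem=11, quantum used, demote→Q1. Q0=[P1,P2] Q1=[P3] Q2=[]
t=6-8: P1@Q0 runs 2, rem=1, I/O yield, promote→Q0. Q0=[P2,P1] Q1=[P3] Q2=[]
t=8-10: P2@Q0 runs 2, rem=7, I/O yield, promote→Q0. Q0=[P1,P2] Q1=[P3] Q2=[]
t=10-11: P1@Q0 runs 1, rem=0, completes. Q0=[P2] Q1=[P3] Q2=[]
t=11-13: P2@Q0 runs 2, rem=5, I/O yield, promote→Q0. Q0=[P2] Q1=[P3] Q2=[]
t=13-15: P2@Q0 runs 2, rem=3, I/O yield, promote→Q0. Q0=[P2] Q1=[P3] Q2=[]
t=15-17: P2@Q0 runs 2, rem=1, I/O yield, promote→Q0. Q0=[P2] Q1=[P3] Q2=[]
t=17-18: P2@Q0 runs 1, rem=0, completes. Q0=[] Q1=[P3] Q2=[]
t=18-23: P3@Q1 runs 5, rem=6, quantum used, demote→Q2. Q0=[] Q1=[] Q2=[P3]
t=23-29: P3@Q2 runs 6, rem=0, completes. Q0=[] Q1=[] Q2=[]

Answer: P1(0-2) P2(2-4) P3(4-6) P1(6-8) P2(8-10) P1(10-11) P2(11-13) P2(13-15) P2(15-17) P2(17-18) P3(18-23) P3(23-29)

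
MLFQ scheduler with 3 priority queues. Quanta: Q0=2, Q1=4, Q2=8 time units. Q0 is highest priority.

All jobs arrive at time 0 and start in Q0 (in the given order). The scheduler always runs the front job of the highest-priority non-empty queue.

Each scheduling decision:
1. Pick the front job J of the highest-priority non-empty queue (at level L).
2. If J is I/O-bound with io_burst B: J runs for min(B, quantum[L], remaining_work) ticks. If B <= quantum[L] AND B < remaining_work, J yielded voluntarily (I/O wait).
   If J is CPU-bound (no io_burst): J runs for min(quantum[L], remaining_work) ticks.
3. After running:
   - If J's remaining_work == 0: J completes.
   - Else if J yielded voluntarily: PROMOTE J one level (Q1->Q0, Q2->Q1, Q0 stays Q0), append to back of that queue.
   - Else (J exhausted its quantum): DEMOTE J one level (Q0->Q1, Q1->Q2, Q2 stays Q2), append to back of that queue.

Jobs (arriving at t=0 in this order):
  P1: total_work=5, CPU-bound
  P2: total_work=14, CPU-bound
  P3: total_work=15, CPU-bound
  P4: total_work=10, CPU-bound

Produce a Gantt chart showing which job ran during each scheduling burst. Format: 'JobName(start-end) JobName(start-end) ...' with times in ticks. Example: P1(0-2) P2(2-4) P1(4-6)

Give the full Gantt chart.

Answer: P1(0-2) P2(2-4) P3(4-6) P4(6-8) P1(8-11) P2(11-15) P3(15-19) P4(19-23) P2(23-31) P3(31-39) P4(39-43) P3(43-44)

Derivation:
t=0-2: P1@Q0 runs 2, rem=3, quantum used, demote→Q1. Q0=[P2,P3,P4] Q1=[P1] Q2=[]
t=2-4: P2@Q0 runs 2, rem=12, quantum used, demote→Q1. Q0=[P3,P4] Q1=[P1,P2] Q2=[]
t=4-6: P3@Q0 runs 2, rem=13, quantum used, demote→Q1. Q0=[P4] Q1=[P1,P2,P3] Q2=[]
t=6-8: P4@Q0 runs 2, rem=8, quantum used, demote→Q1. Q0=[] Q1=[P1,P2,P3,P4] Q2=[]
t=8-11: P1@Q1 runs 3, rem=0, completes. Q0=[] Q1=[P2,P3,P4] Q2=[]
t=11-15: P2@Q1 runs 4, rem=8, quantum used, demote→Q2. Q0=[] Q1=[P3,P4] Q2=[P2]
t=15-19: P3@Q1 runs 4, rem=9, quantum used, demote→Q2. Q0=[] Q1=[P4] Q2=[P2,P3]
t=19-23: P4@Q1 runs 4, rem=4, quantum used, demote→Q2. Q0=[] Q1=[] Q2=[P2,P3,P4]
t=23-31: P2@Q2 runs 8, rem=0, completes. Q0=[] Q1=[] Q2=[P3,P4]
t=31-39: P3@Q2 runs 8, rem=1, quantum used, demote→Q2. Q0=[] Q1=[] Q2=[P4,P3]
t=39-43: P4@Q2 runs 4, rem=0, completes. Q0=[] Q1=[] Q2=[P3]
t=43-44: P3@Q2 runs 1, rem=0, completes. Q0=[] Q1=[] Q2=[]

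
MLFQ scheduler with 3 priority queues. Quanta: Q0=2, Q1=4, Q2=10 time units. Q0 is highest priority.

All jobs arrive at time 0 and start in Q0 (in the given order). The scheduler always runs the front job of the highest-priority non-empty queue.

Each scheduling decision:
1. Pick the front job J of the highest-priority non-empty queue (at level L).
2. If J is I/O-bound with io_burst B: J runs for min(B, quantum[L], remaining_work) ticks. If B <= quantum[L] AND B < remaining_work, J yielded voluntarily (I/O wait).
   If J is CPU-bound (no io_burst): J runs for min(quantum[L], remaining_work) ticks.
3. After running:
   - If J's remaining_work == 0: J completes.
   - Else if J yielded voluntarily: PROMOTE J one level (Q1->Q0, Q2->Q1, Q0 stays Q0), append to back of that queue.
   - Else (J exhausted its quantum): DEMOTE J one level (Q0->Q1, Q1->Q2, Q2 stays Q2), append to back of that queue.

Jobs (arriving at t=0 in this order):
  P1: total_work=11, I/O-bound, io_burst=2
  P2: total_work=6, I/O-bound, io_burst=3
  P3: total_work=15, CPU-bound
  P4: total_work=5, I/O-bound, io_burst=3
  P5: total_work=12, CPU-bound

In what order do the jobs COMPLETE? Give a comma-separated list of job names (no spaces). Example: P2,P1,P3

Answer: P1,P2,P4,P3,P5

Derivation:
t=0-2: P1@Q0 runs 2, rem=9, I/O yield, promote→Q0. Q0=[P2,P3,P4,P5,P1] Q1=[] Q2=[]
t=2-4: P2@Q0 runs 2, rem=4, quantum used, demote→Q1. Q0=[P3,P4,P5,P1] Q1=[P2] Q2=[]
t=4-6: P3@Q0 runs 2, rem=13, quantum used, demote→Q1. Q0=[P4,P5,P1] Q1=[P2,P3] Q2=[]
t=6-8: P4@Q0 runs 2, rem=3, quantum used, demote→Q1. Q0=[P5,P1] Q1=[P2,P3,P4] Q2=[]
t=8-10: P5@Q0 runs 2, rem=10, quantum used, demote→Q1. Q0=[P1] Q1=[P2,P3,P4,P5] Q2=[]
t=10-12: P1@Q0 runs 2, rem=7, I/O yield, promote→Q0. Q0=[P1] Q1=[P2,P3,P4,P5] Q2=[]
t=12-14: P1@Q0 runs 2, rem=5, I/O yield, promote→Q0. Q0=[P1] Q1=[P2,P3,P4,P5] Q2=[]
t=14-16: P1@Q0 runs 2, rem=3, I/O yield, promote→Q0. Q0=[P1] Q1=[P2,P3,P4,P5] Q2=[]
t=16-18: P1@Q0 runs 2, rem=1, I/O yield, promote→Q0. Q0=[P1] Q1=[P2,P3,P4,P5] Q2=[]
t=18-19: P1@Q0 runs 1, rem=0, completes. Q0=[] Q1=[P2,P3,P4,P5] Q2=[]
t=19-22: P2@Q1 runs 3, rem=1, I/O yield, promote→Q0. Q0=[P2] Q1=[P3,P4,P5] Q2=[]
t=22-23: P2@Q0 runs 1, rem=0, completes. Q0=[] Q1=[P3,P4,P5] Q2=[]
t=23-27: P3@Q1 runs 4, rem=9, quantum used, demote→Q2. Q0=[] Q1=[P4,P5] Q2=[P3]
t=27-30: P4@Q1 runs 3, rem=0, completes. Q0=[] Q1=[P5] Q2=[P3]
t=30-34: P5@Q1 runs 4, rem=6, quantum used, demote→Q2. Q0=[] Q1=[] Q2=[P3,P5]
t=34-43: P3@Q2 runs 9, rem=0, completes. Q0=[] Q1=[] Q2=[P5]
t=43-49: P5@Q2 runs 6, rem=0, completes. Q0=[] Q1=[] Q2=[]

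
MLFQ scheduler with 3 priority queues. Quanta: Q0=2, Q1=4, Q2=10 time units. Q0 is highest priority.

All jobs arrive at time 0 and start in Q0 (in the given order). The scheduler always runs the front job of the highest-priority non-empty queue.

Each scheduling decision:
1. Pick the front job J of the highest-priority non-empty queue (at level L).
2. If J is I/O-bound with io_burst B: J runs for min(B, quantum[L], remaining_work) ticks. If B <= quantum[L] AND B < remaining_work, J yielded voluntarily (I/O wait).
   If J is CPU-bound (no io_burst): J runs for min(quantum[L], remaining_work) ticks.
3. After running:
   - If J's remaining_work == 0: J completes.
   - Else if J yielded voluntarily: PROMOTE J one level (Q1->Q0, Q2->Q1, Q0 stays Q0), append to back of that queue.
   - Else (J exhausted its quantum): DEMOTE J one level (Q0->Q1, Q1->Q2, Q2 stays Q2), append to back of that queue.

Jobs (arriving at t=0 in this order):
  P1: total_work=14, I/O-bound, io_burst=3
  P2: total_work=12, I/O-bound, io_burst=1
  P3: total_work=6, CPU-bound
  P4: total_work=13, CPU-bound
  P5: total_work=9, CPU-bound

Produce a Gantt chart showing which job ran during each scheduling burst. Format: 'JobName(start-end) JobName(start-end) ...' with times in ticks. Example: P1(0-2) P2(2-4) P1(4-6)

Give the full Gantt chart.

t=0-2: P1@Q0 runs 2, rem=12, quantum used, demote→Q1. Q0=[P2,P3,P4,P5] Q1=[P1] Q2=[]
t=2-3: P2@Q0 runs 1, rem=11, I/O yield, promote→Q0. Q0=[P3,P4,P5,P2] Q1=[P1] Q2=[]
t=3-5: P3@Q0 runs 2, rem=4, quantum used, demote→Q1. Q0=[P4,P5,P2] Q1=[P1,P3] Q2=[]
t=5-7: P4@Q0 runs 2, rem=11, quantum used, demote→Q1. Q0=[P5,P2] Q1=[P1,P3,P4] Q2=[]
t=7-9: P5@Q0 runs 2, rem=7, quantum used, demote→Q1. Q0=[P2] Q1=[P1,P3,P4,P5] Q2=[]
t=9-10: P2@Q0 runs 1, rem=10, I/O yield, promote→Q0. Q0=[P2] Q1=[P1,P3,P4,P5] Q2=[]
t=10-11: P2@Q0 runs 1, rem=9, I/O yield, promote→Q0. Q0=[P2] Q1=[P1,P3,P4,P5] Q2=[]
t=11-12: P2@Q0 runs 1, rem=8, I/O yield, promote→Q0. Q0=[P2] Q1=[P1,P3,P4,P5] Q2=[]
t=12-13: P2@Q0 runs 1, rem=7, I/O yield, promote→Q0. Q0=[P2] Q1=[P1,P3,P4,P5] Q2=[]
t=13-14: P2@Q0 runs 1, rem=6, I/O yield, promote→Q0. Q0=[P2] Q1=[P1,P3,P4,P5] Q2=[]
t=14-15: P2@Q0 runs 1, rem=5, I/O yield, promote→Q0. Q0=[P2] Q1=[P1,P3,P4,P5] Q2=[]
t=15-16: P2@Q0 runs 1, rem=4, I/O yield, promote→Q0. Q0=[P2] Q1=[P1,P3,P4,P5] Q2=[]
t=16-17: P2@Q0 runs 1, rem=3, I/O yield, promote→Q0. Q0=[P2] Q1=[P1,P3,P4,P5] Q2=[]
t=17-18: P2@Q0 runs 1, rem=2, I/O yield, promote→Q0. Q0=[P2] Q1=[P1,P3,P4,P5] Q2=[]
t=18-19: P2@Q0 runs 1, rem=1, I/O yield, promote→Q0. Q0=[P2] Q1=[P1,P3,P4,P5] Q2=[]
t=19-20: P2@Q0 runs 1, rem=0, completes. Q0=[] Q1=[P1,P3,P4,P5] Q2=[]
t=20-23: P1@Q1 runs 3, rem=9, I/O yield, promote→Q0. Q0=[P1] Q1=[P3,P4,P5] Q2=[]
t=23-25: P1@Q0 runs 2, rem=7, quantum used, demote→Q1. Q0=[] Q1=[P3,P4,P5,P1] Q2=[]
t=25-29: P3@Q1 runs 4, rem=0, completes. Q0=[] Q1=[P4,P5,P1] Q2=[]
t=29-33: P4@Q1 runs 4, rem=7, quantum used, demote→Q2. Q0=[] Q1=[P5,P1] Q2=[P4]
t=33-37: P5@Q1 runs 4, rem=3, quantum used, demote→Q2. Q0=[] Q1=[P1] Q2=[P4,P5]
t=37-40: P1@Q1 runs 3, rem=4, I/O yield, promote→Q0. Q0=[P1] Q1=[] Q2=[P4,P5]
t=40-42: P1@Q0 runs 2, rem=2, quantum used, demote→Q1. Q0=[] Q1=[P1] Q2=[P4,P5]
t=42-44: P1@Q1 runs 2, rem=0, completes. Q0=[] Q1=[] Q2=[P4,P5]
t=44-51: P4@Q2 runs 7, rem=0, completes. Q0=[] Q1=[] Q2=[P5]
t=51-54: P5@Q2 runs 3, rem=0, completes. Q0=[] Q1=[] Q2=[]

Answer: P1(0-2) P2(2-3) P3(3-5) P4(5-7) P5(7-9) P2(9-10) P2(10-11) P2(11-12) P2(12-13) P2(13-14) P2(14-15) P2(15-16) P2(16-17) P2(17-18) P2(18-19) P2(19-20) P1(20-23) P1(23-25) P3(25-29) P4(29-33) P5(33-37) P1(37-40) P1(40-42) P1(42-44) P4(44-51) P5(51-54)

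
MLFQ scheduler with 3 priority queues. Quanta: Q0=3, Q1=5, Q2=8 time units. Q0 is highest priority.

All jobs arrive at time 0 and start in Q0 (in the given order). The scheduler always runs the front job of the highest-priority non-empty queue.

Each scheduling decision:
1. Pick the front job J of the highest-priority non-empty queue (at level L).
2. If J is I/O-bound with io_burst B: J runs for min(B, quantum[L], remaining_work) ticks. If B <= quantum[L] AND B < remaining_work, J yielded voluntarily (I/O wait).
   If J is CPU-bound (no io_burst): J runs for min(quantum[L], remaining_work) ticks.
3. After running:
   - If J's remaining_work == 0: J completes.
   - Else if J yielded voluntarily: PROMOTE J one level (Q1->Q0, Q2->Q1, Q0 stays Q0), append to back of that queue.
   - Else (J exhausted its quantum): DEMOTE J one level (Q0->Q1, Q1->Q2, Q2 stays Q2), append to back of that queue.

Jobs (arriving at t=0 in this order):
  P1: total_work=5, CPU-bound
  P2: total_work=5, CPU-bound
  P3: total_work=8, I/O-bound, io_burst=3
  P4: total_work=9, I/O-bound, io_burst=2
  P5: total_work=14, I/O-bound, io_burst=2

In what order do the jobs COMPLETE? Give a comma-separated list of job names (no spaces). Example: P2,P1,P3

Answer: P3,P4,P5,P1,P2

Derivation:
t=0-3: P1@Q0 runs 3, rem=2, quantum used, demote→Q1. Q0=[P2,P3,P4,P5] Q1=[P1] Q2=[]
t=3-6: P2@Q0 runs 3, rem=2, quantum used, demote→Q1. Q0=[P3,P4,P5] Q1=[P1,P2] Q2=[]
t=6-9: P3@Q0 runs 3, rem=5, I/O yield, promote→Q0. Q0=[P4,P5,P3] Q1=[P1,P2] Q2=[]
t=9-11: P4@Q0 runs 2, rem=7, I/O yield, promote→Q0. Q0=[P5,P3,P4] Q1=[P1,P2] Q2=[]
t=11-13: P5@Q0 runs 2, rem=12, I/O yield, promote→Q0. Q0=[P3,P4,P5] Q1=[P1,P2] Q2=[]
t=13-16: P3@Q0 runs 3, rem=2, I/O yield, promote→Q0. Q0=[P4,P5,P3] Q1=[P1,P2] Q2=[]
t=16-18: P4@Q0 runs 2, rem=5, I/O yield, promote→Q0. Q0=[P5,P3,P4] Q1=[P1,P2] Q2=[]
t=18-20: P5@Q0 runs 2, rem=10, I/O yield, promote→Q0. Q0=[P3,P4,P5] Q1=[P1,P2] Q2=[]
t=20-22: P3@Q0 runs 2, rem=0, completes. Q0=[P4,P5] Q1=[P1,P2] Q2=[]
t=22-24: P4@Q0 runs 2, rem=3, I/O yield, promote→Q0. Q0=[P5,P4] Q1=[P1,P2] Q2=[]
t=24-26: P5@Q0 runs 2, rem=8, I/O yield, promote→Q0. Q0=[P4,P5] Q1=[P1,P2] Q2=[]
t=26-28: P4@Q0 runs 2, rem=1, I/O yield, promote→Q0. Q0=[P5,P4] Q1=[P1,P2] Q2=[]
t=28-30: P5@Q0 runs 2, rem=6, I/O yield, promote→Q0. Q0=[P4,P5] Q1=[P1,P2] Q2=[]
t=30-31: P4@Q0 runs 1, rem=0, completes. Q0=[P5] Q1=[P1,P2] Q2=[]
t=31-33: P5@Q0 runs 2, rem=4, I/O yield, promote→Q0. Q0=[P5] Q1=[P1,P2] Q2=[]
t=33-35: P5@Q0 runs 2, rem=2, I/O yield, promote→Q0. Q0=[P5] Q1=[P1,P2] Q2=[]
t=35-37: P5@Q0 runs 2, rem=0, completes. Q0=[] Q1=[P1,P2] Q2=[]
t=37-39: P1@Q1 runs 2, rem=0, completes. Q0=[] Q1=[P2] Q2=[]
t=39-41: P2@Q1 runs 2, rem=0, completes. Q0=[] Q1=[] Q2=[]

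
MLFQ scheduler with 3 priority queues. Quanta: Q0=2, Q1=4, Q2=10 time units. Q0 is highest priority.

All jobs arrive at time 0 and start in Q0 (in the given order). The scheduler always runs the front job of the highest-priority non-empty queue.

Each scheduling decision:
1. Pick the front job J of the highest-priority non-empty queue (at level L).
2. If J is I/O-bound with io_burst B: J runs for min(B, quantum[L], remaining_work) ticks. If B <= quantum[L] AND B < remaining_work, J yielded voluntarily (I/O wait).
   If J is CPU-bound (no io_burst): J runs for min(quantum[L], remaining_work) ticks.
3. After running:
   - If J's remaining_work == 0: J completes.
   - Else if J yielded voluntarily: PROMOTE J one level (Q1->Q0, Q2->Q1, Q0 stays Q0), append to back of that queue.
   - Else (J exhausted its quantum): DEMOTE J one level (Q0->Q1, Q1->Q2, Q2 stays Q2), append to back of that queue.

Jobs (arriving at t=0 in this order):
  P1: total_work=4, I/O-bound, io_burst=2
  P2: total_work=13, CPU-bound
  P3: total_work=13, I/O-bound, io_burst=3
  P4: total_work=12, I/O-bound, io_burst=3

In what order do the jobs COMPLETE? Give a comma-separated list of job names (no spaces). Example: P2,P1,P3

t=0-2: P1@Q0 runs 2, rem=2, I/O yield, promote→Q0. Q0=[P2,P3,P4,P1] Q1=[] Q2=[]
t=2-4: P2@Q0 runs 2, rem=11, quantum used, demote→Q1. Q0=[P3,P4,P1] Q1=[P2] Q2=[]
t=4-6: P3@Q0 runs 2, rem=11, quantum used, demote→Q1. Q0=[P4,P1] Q1=[P2,P3] Q2=[]
t=6-8: P4@Q0 runs 2, rem=10, quantum used, demote→Q1. Q0=[P1] Q1=[P2,P3,P4] Q2=[]
t=8-10: P1@Q0 runs 2, rem=0, completes. Q0=[] Q1=[P2,P3,P4] Q2=[]
t=10-14: P2@Q1 runs 4, rem=7, quantum used, demote→Q2. Q0=[] Q1=[P3,P4] Q2=[P2]
t=14-17: P3@Q1 runs 3, rem=8, I/O yield, promote→Q0. Q0=[P3] Q1=[P4] Q2=[P2]
t=17-19: P3@Q0 runs 2, rem=6, quantum used, demote→Q1. Q0=[] Q1=[P4,P3] Q2=[P2]
t=19-22: P4@Q1 runs 3, rem=7, I/O yield, promote→Q0. Q0=[P4] Q1=[P3] Q2=[P2]
t=22-24: P4@Q0 runs 2, rem=5, quantum used, demote→Q1. Q0=[] Q1=[P3,P4] Q2=[P2]
t=24-27: P3@Q1 runs 3, rem=3, I/O yield, promote→Q0. Q0=[P3] Q1=[P4] Q2=[P2]
t=27-29: P3@Q0 runs 2, rem=1, quantum used, demote→Q1. Q0=[] Q1=[P4,P3] Q2=[P2]
t=29-32: P4@Q1 runs 3, rem=2, I/O yield, promote→Q0. Q0=[P4] Q1=[P3] Q2=[P2]
t=32-34: P4@Q0 runs 2, rem=0, completes. Q0=[] Q1=[P3] Q2=[P2]
t=34-35: P3@Q1 runs 1, rem=0, completes. Q0=[] Q1=[] Q2=[P2]
t=35-42: P2@Q2 runs 7, rem=0, completes. Q0=[] Q1=[] Q2=[]

Answer: P1,P4,P3,P2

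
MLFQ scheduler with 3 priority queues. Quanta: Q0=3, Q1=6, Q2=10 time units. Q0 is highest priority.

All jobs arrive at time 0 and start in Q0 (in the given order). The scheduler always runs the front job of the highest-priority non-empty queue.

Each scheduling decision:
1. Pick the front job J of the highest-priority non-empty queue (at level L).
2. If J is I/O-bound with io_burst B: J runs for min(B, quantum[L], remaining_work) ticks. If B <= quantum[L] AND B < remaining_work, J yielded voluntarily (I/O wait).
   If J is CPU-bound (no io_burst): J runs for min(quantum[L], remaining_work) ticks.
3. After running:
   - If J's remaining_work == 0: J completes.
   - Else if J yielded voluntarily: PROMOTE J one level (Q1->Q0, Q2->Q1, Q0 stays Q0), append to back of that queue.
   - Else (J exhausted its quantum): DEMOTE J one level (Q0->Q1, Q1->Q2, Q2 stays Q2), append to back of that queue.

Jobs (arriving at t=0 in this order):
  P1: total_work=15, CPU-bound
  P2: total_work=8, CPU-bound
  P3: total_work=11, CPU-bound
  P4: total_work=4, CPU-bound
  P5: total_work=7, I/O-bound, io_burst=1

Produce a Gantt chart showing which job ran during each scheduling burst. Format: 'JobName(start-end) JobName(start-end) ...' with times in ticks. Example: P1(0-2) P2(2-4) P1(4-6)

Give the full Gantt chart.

Answer: P1(0-3) P2(3-6) P3(6-9) P4(9-12) P5(12-13) P5(13-14) P5(14-15) P5(15-16) P5(16-17) P5(17-18) P5(18-19) P1(19-25) P2(25-30) P3(30-36) P4(36-37) P1(37-43) P3(43-45)

Derivation:
t=0-3: P1@Q0 runs 3, rem=12, quantum used, demote→Q1. Q0=[P2,P3,P4,P5] Q1=[P1] Q2=[]
t=3-6: P2@Q0 runs 3, rem=5, quantum used, demote→Q1. Q0=[P3,P4,P5] Q1=[P1,P2] Q2=[]
t=6-9: P3@Q0 runs 3, rem=8, quantum used, demote→Q1. Q0=[P4,P5] Q1=[P1,P2,P3] Q2=[]
t=9-12: P4@Q0 runs 3, rem=1, quantum used, demote→Q1. Q0=[P5] Q1=[P1,P2,P3,P4] Q2=[]
t=12-13: P5@Q0 runs 1, rem=6, I/O yield, promote→Q0. Q0=[P5] Q1=[P1,P2,P3,P4] Q2=[]
t=13-14: P5@Q0 runs 1, rem=5, I/O yield, promote→Q0. Q0=[P5] Q1=[P1,P2,P3,P4] Q2=[]
t=14-15: P5@Q0 runs 1, rem=4, I/O yield, promote→Q0. Q0=[P5] Q1=[P1,P2,P3,P4] Q2=[]
t=15-16: P5@Q0 runs 1, rem=3, I/O yield, promote→Q0. Q0=[P5] Q1=[P1,P2,P3,P4] Q2=[]
t=16-17: P5@Q0 runs 1, rem=2, I/O yield, promote→Q0. Q0=[P5] Q1=[P1,P2,P3,P4] Q2=[]
t=17-18: P5@Q0 runs 1, rem=1, I/O yield, promote→Q0. Q0=[P5] Q1=[P1,P2,P3,P4] Q2=[]
t=18-19: P5@Q0 runs 1, rem=0, completes. Q0=[] Q1=[P1,P2,P3,P4] Q2=[]
t=19-25: P1@Q1 runs 6, rem=6, quantum used, demote→Q2. Q0=[] Q1=[P2,P3,P4] Q2=[P1]
t=25-30: P2@Q1 runs 5, rem=0, completes. Q0=[] Q1=[P3,P4] Q2=[P1]
t=30-36: P3@Q1 runs 6, rem=2, quantum used, demote→Q2. Q0=[] Q1=[P4] Q2=[P1,P3]
t=36-37: P4@Q1 runs 1, rem=0, completes. Q0=[] Q1=[] Q2=[P1,P3]
t=37-43: P1@Q2 runs 6, rem=0, completes. Q0=[] Q1=[] Q2=[P3]
t=43-45: P3@Q2 runs 2, rem=0, completes. Q0=[] Q1=[] Q2=[]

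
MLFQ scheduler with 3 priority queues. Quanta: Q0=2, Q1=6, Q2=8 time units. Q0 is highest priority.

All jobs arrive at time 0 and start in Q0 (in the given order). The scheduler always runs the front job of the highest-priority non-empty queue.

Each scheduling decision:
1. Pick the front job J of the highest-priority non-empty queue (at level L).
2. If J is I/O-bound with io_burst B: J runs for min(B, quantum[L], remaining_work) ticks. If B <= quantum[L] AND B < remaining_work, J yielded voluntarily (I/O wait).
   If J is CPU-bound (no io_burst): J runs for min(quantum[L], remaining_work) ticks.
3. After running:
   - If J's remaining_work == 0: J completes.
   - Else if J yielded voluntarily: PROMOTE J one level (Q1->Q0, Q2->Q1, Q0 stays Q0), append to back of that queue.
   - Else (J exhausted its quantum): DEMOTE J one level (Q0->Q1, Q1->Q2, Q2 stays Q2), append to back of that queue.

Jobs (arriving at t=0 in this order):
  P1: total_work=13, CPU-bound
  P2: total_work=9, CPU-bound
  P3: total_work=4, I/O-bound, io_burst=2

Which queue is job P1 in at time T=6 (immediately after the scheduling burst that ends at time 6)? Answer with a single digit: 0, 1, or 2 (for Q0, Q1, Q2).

Answer: 1

Derivation:
t=0-2: P1@Q0 runs 2, rem=11, quantum used, demote→Q1. Q0=[P2,P3] Q1=[P1] Q2=[]
t=2-4: P2@Q0 runs 2, rem=7, quantum used, demote→Q1. Q0=[P3] Q1=[P1,P2] Q2=[]
t=4-6: P3@Q0 runs 2, rem=2, I/O yield, promote→Q0. Q0=[P3] Q1=[P1,P2] Q2=[]
t=6-8: P3@Q0 runs 2, rem=0, completes. Q0=[] Q1=[P1,P2] Q2=[]
t=8-14: P1@Q1 runs 6, rem=5, quantum used, demote→Q2. Q0=[] Q1=[P2] Q2=[P1]
t=14-20: P2@Q1 runs 6, rem=1, quantum used, demote→Q2. Q0=[] Q1=[] Q2=[P1,P2]
t=20-25: P1@Q2 runs 5, rem=0, completes. Q0=[] Q1=[] Q2=[P2]
t=25-26: P2@Q2 runs 1, rem=0, completes. Q0=[] Q1=[] Q2=[]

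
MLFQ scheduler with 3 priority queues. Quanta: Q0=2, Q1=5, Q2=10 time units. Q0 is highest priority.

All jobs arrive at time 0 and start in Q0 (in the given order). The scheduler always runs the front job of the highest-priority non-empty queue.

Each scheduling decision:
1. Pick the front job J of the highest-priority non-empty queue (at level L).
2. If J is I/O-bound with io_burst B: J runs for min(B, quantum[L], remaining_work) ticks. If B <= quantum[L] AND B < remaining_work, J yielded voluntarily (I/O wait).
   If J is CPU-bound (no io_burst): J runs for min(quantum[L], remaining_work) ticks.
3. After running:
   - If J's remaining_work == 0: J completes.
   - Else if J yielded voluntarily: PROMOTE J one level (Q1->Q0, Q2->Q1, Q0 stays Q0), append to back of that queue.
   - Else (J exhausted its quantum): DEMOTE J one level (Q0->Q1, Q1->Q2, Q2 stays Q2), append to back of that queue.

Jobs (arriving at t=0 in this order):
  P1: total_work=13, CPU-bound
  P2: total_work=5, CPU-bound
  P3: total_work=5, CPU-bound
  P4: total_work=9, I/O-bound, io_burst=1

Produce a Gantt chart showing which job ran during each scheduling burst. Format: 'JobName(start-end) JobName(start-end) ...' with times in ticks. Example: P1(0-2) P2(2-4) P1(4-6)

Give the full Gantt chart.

Answer: P1(0-2) P2(2-4) P3(4-6) P4(6-7) P4(7-8) P4(8-9) P4(9-10) P4(10-11) P4(11-12) P4(12-13) P4(13-14) P4(14-15) P1(15-20) P2(20-23) P3(23-26) P1(26-32)

Derivation:
t=0-2: P1@Q0 runs 2, rem=11, quantum used, demote→Q1. Q0=[P2,P3,P4] Q1=[P1] Q2=[]
t=2-4: P2@Q0 runs 2, rem=3, quantum used, demote→Q1. Q0=[P3,P4] Q1=[P1,P2] Q2=[]
t=4-6: P3@Q0 runs 2, rem=3, quantum used, demote→Q1. Q0=[P4] Q1=[P1,P2,P3] Q2=[]
t=6-7: P4@Q0 runs 1, rem=8, I/O yield, promote→Q0. Q0=[P4] Q1=[P1,P2,P3] Q2=[]
t=7-8: P4@Q0 runs 1, rem=7, I/O yield, promote→Q0. Q0=[P4] Q1=[P1,P2,P3] Q2=[]
t=8-9: P4@Q0 runs 1, rem=6, I/O yield, promote→Q0. Q0=[P4] Q1=[P1,P2,P3] Q2=[]
t=9-10: P4@Q0 runs 1, rem=5, I/O yield, promote→Q0. Q0=[P4] Q1=[P1,P2,P3] Q2=[]
t=10-11: P4@Q0 runs 1, rem=4, I/O yield, promote→Q0. Q0=[P4] Q1=[P1,P2,P3] Q2=[]
t=11-12: P4@Q0 runs 1, rem=3, I/O yield, promote→Q0. Q0=[P4] Q1=[P1,P2,P3] Q2=[]
t=12-13: P4@Q0 runs 1, rem=2, I/O yield, promote→Q0. Q0=[P4] Q1=[P1,P2,P3] Q2=[]
t=13-14: P4@Q0 runs 1, rem=1, I/O yield, promote→Q0. Q0=[P4] Q1=[P1,P2,P3] Q2=[]
t=14-15: P4@Q0 runs 1, rem=0, completes. Q0=[] Q1=[P1,P2,P3] Q2=[]
t=15-20: P1@Q1 runs 5, rem=6, quantum used, demote→Q2. Q0=[] Q1=[P2,P3] Q2=[P1]
t=20-23: P2@Q1 runs 3, rem=0, completes. Q0=[] Q1=[P3] Q2=[P1]
t=23-26: P3@Q1 runs 3, rem=0, completes. Q0=[] Q1=[] Q2=[P1]
t=26-32: P1@Q2 runs 6, rem=0, completes. Q0=[] Q1=[] Q2=[]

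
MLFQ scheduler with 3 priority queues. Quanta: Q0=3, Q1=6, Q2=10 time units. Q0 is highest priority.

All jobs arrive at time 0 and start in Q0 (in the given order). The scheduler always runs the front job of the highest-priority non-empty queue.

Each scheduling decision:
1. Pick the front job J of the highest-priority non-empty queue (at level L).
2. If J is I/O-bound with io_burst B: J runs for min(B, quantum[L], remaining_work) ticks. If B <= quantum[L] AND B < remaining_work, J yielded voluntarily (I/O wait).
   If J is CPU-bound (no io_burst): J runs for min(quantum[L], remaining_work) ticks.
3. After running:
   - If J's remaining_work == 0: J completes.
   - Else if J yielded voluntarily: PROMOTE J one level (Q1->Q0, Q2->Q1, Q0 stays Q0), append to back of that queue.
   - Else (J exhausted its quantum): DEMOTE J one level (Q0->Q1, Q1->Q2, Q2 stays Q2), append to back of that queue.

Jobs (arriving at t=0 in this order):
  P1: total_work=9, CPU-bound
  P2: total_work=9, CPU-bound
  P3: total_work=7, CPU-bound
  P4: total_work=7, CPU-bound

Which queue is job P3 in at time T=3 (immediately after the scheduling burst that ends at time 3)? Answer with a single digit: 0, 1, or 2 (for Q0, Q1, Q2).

Answer: 0

Derivation:
t=0-3: P1@Q0 runs 3, rem=6, quantum used, demote→Q1. Q0=[P2,P3,P4] Q1=[P1] Q2=[]
t=3-6: P2@Q0 runs 3, rem=6, quantum used, demote→Q1. Q0=[P3,P4] Q1=[P1,P2] Q2=[]
t=6-9: P3@Q0 runs 3, rem=4, quantum used, demote→Q1. Q0=[P4] Q1=[P1,P2,P3] Q2=[]
t=9-12: P4@Q0 runs 3, rem=4, quantum used, demote→Q1. Q0=[] Q1=[P1,P2,P3,P4] Q2=[]
t=12-18: P1@Q1 runs 6, rem=0, completes. Q0=[] Q1=[P2,P3,P4] Q2=[]
t=18-24: P2@Q1 runs 6, rem=0, completes. Q0=[] Q1=[P3,P4] Q2=[]
t=24-28: P3@Q1 runs 4, rem=0, completes. Q0=[] Q1=[P4] Q2=[]
t=28-32: P4@Q1 runs 4, rem=0, completes. Q0=[] Q1=[] Q2=[]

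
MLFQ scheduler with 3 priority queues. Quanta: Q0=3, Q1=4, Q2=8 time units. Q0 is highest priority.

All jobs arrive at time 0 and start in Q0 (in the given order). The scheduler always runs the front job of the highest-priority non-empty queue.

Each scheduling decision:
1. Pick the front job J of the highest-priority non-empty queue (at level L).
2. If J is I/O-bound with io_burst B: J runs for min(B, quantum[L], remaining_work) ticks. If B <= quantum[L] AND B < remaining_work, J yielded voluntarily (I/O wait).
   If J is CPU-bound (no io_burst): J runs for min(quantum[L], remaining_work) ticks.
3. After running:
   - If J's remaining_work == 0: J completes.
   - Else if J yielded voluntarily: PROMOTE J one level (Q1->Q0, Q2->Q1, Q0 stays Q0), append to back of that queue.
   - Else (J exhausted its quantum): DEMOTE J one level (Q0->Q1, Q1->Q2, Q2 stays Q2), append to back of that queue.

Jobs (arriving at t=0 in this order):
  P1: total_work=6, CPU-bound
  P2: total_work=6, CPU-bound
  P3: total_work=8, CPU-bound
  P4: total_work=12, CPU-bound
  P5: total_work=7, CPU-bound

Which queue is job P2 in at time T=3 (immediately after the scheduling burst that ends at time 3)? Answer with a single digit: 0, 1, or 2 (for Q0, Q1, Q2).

t=0-3: P1@Q0 runs 3, rem=3, quantum used, demote→Q1. Q0=[P2,P3,P4,P5] Q1=[P1] Q2=[]
t=3-6: P2@Q0 runs 3, rem=3, quantum used, demote→Q1. Q0=[P3,P4,P5] Q1=[P1,P2] Q2=[]
t=6-9: P3@Q0 runs 3, rem=5, quantum used, demote→Q1. Q0=[P4,P5] Q1=[P1,P2,P3] Q2=[]
t=9-12: P4@Q0 runs 3, rem=9, quantum used, demote→Q1. Q0=[P5] Q1=[P1,P2,P3,P4] Q2=[]
t=12-15: P5@Q0 runs 3, rem=4, quantum used, demote→Q1. Q0=[] Q1=[P1,P2,P3,P4,P5] Q2=[]
t=15-18: P1@Q1 runs 3, rem=0, completes. Q0=[] Q1=[P2,P3,P4,P5] Q2=[]
t=18-21: P2@Q1 runs 3, rem=0, completes. Q0=[] Q1=[P3,P4,P5] Q2=[]
t=21-25: P3@Q1 runs 4, rem=1, quantum used, demote→Q2. Q0=[] Q1=[P4,P5] Q2=[P3]
t=25-29: P4@Q1 runs 4, rem=5, quantum used, demote→Q2. Q0=[] Q1=[P5] Q2=[P3,P4]
t=29-33: P5@Q1 runs 4, rem=0, completes. Q0=[] Q1=[] Q2=[P3,P4]
t=33-34: P3@Q2 runs 1, rem=0, completes. Q0=[] Q1=[] Q2=[P4]
t=34-39: P4@Q2 runs 5, rem=0, completes. Q0=[] Q1=[] Q2=[]

Answer: 0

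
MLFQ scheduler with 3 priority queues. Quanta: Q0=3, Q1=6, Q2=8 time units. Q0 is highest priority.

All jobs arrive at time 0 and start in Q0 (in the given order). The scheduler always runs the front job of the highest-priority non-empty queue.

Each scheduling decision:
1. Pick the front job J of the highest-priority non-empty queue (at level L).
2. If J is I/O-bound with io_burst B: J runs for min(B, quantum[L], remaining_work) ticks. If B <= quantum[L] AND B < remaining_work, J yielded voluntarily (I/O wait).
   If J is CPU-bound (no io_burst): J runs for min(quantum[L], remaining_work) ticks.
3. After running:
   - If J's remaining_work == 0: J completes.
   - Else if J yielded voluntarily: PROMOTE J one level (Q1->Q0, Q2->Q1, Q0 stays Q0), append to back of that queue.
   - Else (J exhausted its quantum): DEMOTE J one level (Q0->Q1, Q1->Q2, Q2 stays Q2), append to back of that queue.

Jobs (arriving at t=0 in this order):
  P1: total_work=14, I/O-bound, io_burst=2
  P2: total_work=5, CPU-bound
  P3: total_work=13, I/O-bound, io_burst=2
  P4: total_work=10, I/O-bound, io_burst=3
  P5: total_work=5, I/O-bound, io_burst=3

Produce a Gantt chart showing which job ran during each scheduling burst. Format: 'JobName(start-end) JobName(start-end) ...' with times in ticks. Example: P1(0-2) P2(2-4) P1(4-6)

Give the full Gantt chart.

t=0-2: P1@Q0 runs 2, rem=12, I/O yield, promote→Q0. Q0=[P2,P3,P4,P5,P1] Q1=[] Q2=[]
t=2-5: P2@Q0 runs 3, rem=2, quantum used, demote→Q1. Q0=[P3,P4,P5,P1] Q1=[P2] Q2=[]
t=5-7: P3@Q0 runs 2, rem=11, I/O yield, promote→Q0. Q0=[P4,P5,P1,P3] Q1=[P2] Q2=[]
t=7-10: P4@Q0 runs 3, rem=7, I/O yield, promote→Q0. Q0=[P5,P1,P3,P4] Q1=[P2] Q2=[]
t=10-13: P5@Q0 runs 3, rem=2, I/O yield, promote→Q0. Q0=[P1,P3,P4,P5] Q1=[P2] Q2=[]
t=13-15: P1@Q0 runs 2, rem=10, I/O yield, promote→Q0. Q0=[P3,P4,P5,P1] Q1=[P2] Q2=[]
t=15-17: P3@Q0 runs 2, rem=9, I/O yield, promote→Q0. Q0=[P4,P5,P1,P3] Q1=[P2] Q2=[]
t=17-20: P4@Q0 runs 3, rem=4, I/O yield, promote→Q0. Q0=[P5,P1,P3,P4] Q1=[P2] Q2=[]
t=20-22: P5@Q0 runs 2, rem=0, completes. Q0=[P1,P3,P4] Q1=[P2] Q2=[]
t=22-24: P1@Q0 runs 2, rem=8, I/O yield, promote→Q0. Q0=[P3,P4,P1] Q1=[P2] Q2=[]
t=24-26: P3@Q0 runs 2, rem=7, I/O yield, promote→Q0. Q0=[P4,P1,P3] Q1=[P2] Q2=[]
t=26-29: P4@Q0 runs 3, rem=1, I/O yield, promote→Q0. Q0=[P1,P3,P4] Q1=[P2] Q2=[]
t=29-31: P1@Q0 runs 2, rem=6, I/O yield, promote→Q0. Q0=[P3,P4,P1] Q1=[P2] Q2=[]
t=31-33: P3@Q0 runs 2, rem=5, I/O yield, promote→Q0. Q0=[P4,P1,P3] Q1=[P2] Q2=[]
t=33-34: P4@Q0 runs 1, rem=0, completes. Q0=[P1,P3] Q1=[P2] Q2=[]
t=34-36: P1@Q0 runs 2, rem=4, I/O yield, promote→Q0. Q0=[P3,P1] Q1=[P2] Q2=[]
t=36-38: P3@Q0 runs 2, rem=3, I/O yield, promote→Q0. Q0=[P1,P3] Q1=[P2] Q2=[]
t=38-40: P1@Q0 runs 2, rem=2, I/O yield, promote→Q0. Q0=[P3,P1] Q1=[P2] Q2=[]
t=40-42: P3@Q0 runs 2, rem=1, I/O yield, promote→Q0. Q0=[P1,P3] Q1=[P2] Q2=[]
t=42-44: P1@Q0 runs 2, rem=0, completes. Q0=[P3] Q1=[P2] Q2=[]
t=44-45: P3@Q0 runs 1, rem=0, completes. Q0=[] Q1=[P2] Q2=[]
t=45-47: P2@Q1 runs 2, rem=0, completes. Q0=[] Q1=[] Q2=[]

Answer: P1(0-2) P2(2-5) P3(5-7) P4(7-10) P5(10-13) P1(13-15) P3(15-17) P4(17-20) P5(20-22) P1(22-24) P3(24-26) P4(26-29) P1(29-31) P3(31-33) P4(33-34) P1(34-36) P3(36-38) P1(38-40) P3(40-42) P1(42-44) P3(44-45) P2(45-47)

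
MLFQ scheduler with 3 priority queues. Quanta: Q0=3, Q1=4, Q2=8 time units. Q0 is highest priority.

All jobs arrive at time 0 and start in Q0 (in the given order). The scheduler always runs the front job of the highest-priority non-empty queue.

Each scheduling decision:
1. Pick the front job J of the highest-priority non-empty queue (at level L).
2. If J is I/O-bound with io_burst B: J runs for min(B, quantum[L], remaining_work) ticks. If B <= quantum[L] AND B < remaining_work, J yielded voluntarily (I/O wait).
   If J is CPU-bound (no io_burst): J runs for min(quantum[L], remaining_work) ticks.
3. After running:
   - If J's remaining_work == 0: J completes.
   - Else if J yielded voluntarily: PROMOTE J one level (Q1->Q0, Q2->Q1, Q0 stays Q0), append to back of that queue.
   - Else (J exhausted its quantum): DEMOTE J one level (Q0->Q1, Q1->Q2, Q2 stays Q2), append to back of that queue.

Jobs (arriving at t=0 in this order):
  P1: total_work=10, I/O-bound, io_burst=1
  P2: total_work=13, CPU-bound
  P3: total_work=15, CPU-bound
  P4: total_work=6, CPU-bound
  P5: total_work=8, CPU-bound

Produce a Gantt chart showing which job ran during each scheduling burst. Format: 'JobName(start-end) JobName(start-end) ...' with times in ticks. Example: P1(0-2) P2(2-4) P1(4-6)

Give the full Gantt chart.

Answer: P1(0-1) P2(1-4) P3(4-7) P4(7-10) P5(10-13) P1(13-14) P1(14-15) P1(15-16) P1(16-17) P1(17-18) P1(18-19) P1(19-20) P1(20-21) P1(21-22) P2(22-26) P3(26-30) P4(30-33) P5(33-37) P2(37-43) P3(43-51) P5(51-52)

Derivation:
t=0-1: P1@Q0 runs 1, rem=9, I/O yield, promote→Q0. Q0=[P2,P3,P4,P5,P1] Q1=[] Q2=[]
t=1-4: P2@Q0 runs 3, rem=10, quantum used, demote→Q1. Q0=[P3,P4,P5,P1] Q1=[P2] Q2=[]
t=4-7: P3@Q0 runs 3, rem=12, quantum used, demote→Q1. Q0=[P4,P5,P1] Q1=[P2,P3] Q2=[]
t=7-10: P4@Q0 runs 3, rem=3, quantum used, demote→Q1. Q0=[P5,P1] Q1=[P2,P3,P4] Q2=[]
t=10-13: P5@Q0 runs 3, rem=5, quantum used, demote→Q1. Q0=[P1] Q1=[P2,P3,P4,P5] Q2=[]
t=13-14: P1@Q0 runs 1, rem=8, I/O yield, promote→Q0. Q0=[P1] Q1=[P2,P3,P4,P5] Q2=[]
t=14-15: P1@Q0 runs 1, rem=7, I/O yield, promote→Q0. Q0=[P1] Q1=[P2,P3,P4,P5] Q2=[]
t=15-16: P1@Q0 runs 1, rem=6, I/O yield, promote→Q0. Q0=[P1] Q1=[P2,P3,P4,P5] Q2=[]
t=16-17: P1@Q0 runs 1, rem=5, I/O yield, promote→Q0. Q0=[P1] Q1=[P2,P3,P4,P5] Q2=[]
t=17-18: P1@Q0 runs 1, rem=4, I/O yield, promote→Q0. Q0=[P1] Q1=[P2,P3,P4,P5] Q2=[]
t=18-19: P1@Q0 runs 1, rem=3, I/O yield, promote→Q0. Q0=[P1] Q1=[P2,P3,P4,P5] Q2=[]
t=19-20: P1@Q0 runs 1, rem=2, I/O yield, promote→Q0. Q0=[P1] Q1=[P2,P3,P4,P5] Q2=[]
t=20-21: P1@Q0 runs 1, rem=1, I/O yield, promote→Q0. Q0=[P1] Q1=[P2,P3,P4,P5] Q2=[]
t=21-22: P1@Q0 runs 1, rem=0, completes. Q0=[] Q1=[P2,P3,P4,P5] Q2=[]
t=22-26: P2@Q1 runs 4, rem=6, quantum used, demote→Q2. Q0=[] Q1=[P3,P4,P5] Q2=[P2]
t=26-30: P3@Q1 runs 4, rem=8, quantum used, demote→Q2. Q0=[] Q1=[P4,P5] Q2=[P2,P3]
t=30-33: P4@Q1 runs 3, rem=0, completes. Q0=[] Q1=[P5] Q2=[P2,P3]
t=33-37: P5@Q1 runs 4, rem=1, quantum used, demote→Q2. Q0=[] Q1=[] Q2=[P2,P3,P5]
t=37-43: P2@Q2 runs 6, rem=0, completes. Q0=[] Q1=[] Q2=[P3,P5]
t=43-51: P3@Q2 runs 8, rem=0, completes. Q0=[] Q1=[] Q2=[P5]
t=51-52: P5@Q2 runs 1, rem=0, completes. Q0=[] Q1=[] Q2=[]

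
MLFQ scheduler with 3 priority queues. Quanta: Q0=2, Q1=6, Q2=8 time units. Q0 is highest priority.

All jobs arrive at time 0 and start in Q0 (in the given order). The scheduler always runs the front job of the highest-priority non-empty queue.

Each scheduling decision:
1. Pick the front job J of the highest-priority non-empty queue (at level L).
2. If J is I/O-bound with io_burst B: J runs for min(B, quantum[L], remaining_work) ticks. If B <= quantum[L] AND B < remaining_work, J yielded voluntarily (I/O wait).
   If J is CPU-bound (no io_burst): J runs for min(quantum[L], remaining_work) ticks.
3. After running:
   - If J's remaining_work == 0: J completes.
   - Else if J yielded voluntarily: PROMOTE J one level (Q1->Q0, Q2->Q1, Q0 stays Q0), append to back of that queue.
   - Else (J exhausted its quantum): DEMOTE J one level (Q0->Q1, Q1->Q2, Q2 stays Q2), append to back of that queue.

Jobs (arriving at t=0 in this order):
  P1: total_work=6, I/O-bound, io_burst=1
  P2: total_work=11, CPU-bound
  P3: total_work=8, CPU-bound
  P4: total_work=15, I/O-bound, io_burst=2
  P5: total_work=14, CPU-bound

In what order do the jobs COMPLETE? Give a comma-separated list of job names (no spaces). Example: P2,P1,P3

Answer: P1,P4,P3,P2,P5

Derivation:
t=0-1: P1@Q0 runs 1, rem=5, I/O yield, promote→Q0. Q0=[P2,P3,P4,P5,P1] Q1=[] Q2=[]
t=1-3: P2@Q0 runs 2, rem=9, quantum used, demote→Q1. Q0=[P3,P4,P5,P1] Q1=[P2] Q2=[]
t=3-5: P3@Q0 runs 2, rem=6, quantum used, demote→Q1. Q0=[P4,P5,P1] Q1=[P2,P3] Q2=[]
t=5-7: P4@Q0 runs 2, rem=13, I/O yield, promote→Q0. Q0=[P5,P1,P4] Q1=[P2,P3] Q2=[]
t=7-9: P5@Q0 runs 2, rem=12, quantum used, demote→Q1. Q0=[P1,P4] Q1=[P2,P3,P5] Q2=[]
t=9-10: P1@Q0 runs 1, rem=4, I/O yield, promote→Q0. Q0=[P4,P1] Q1=[P2,P3,P5] Q2=[]
t=10-12: P4@Q0 runs 2, rem=11, I/O yield, promote→Q0. Q0=[P1,P4] Q1=[P2,P3,P5] Q2=[]
t=12-13: P1@Q0 runs 1, rem=3, I/O yield, promote→Q0. Q0=[P4,P1] Q1=[P2,P3,P5] Q2=[]
t=13-15: P4@Q0 runs 2, rem=9, I/O yield, promote→Q0. Q0=[P1,P4] Q1=[P2,P3,P5] Q2=[]
t=15-16: P1@Q0 runs 1, rem=2, I/O yield, promote→Q0. Q0=[P4,P1] Q1=[P2,P3,P5] Q2=[]
t=16-18: P4@Q0 runs 2, rem=7, I/O yield, promote→Q0. Q0=[P1,P4] Q1=[P2,P3,P5] Q2=[]
t=18-19: P1@Q0 runs 1, rem=1, I/O yield, promote→Q0. Q0=[P4,P1] Q1=[P2,P3,P5] Q2=[]
t=19-21: P4@Q0 runs 2, rem=5, I/O yield, promote→Q0. Q0=[P1,P4] Q1=[P2,P3,P5] Q2=[]
t=21-22: P1@Q0 runs 1, rem=0, completes. Q0=[P4] Q1=[P2,P3,P5] Q2=[]
t=22-24: P4@Q0 runs 2, rem=3, I/O yield, promote→Q0. Q0=[P4] Q1=[P2,P3,P5] Q2=[]
t=24-26: P4@Q0 runs 2, rem=1, I/O yield, promote→Q0. Q0=[P4] Q1=[P2,P3,P5] Q2=[]
t=26-27: P4@Q0 runs 1, rem=0, completes. Q0=[] Q1=[P2,P3,P5] Q2=[]
t=27-33: P2@Q1 runs 6, rem=3, quantum used, demote→Q2. Q0=[] Q1=[P3,P5] Q2=[P2]
t=33-39: P3@Q1 runs 6, rem=0, completes. Q0=[] Q1=[P5] Q2=[P2]
t=39-45: P5@Q1 runs 6, rem=6, quantum used, demote→Q2. Q0=[] Q1=[] Q2=[P2,P5]
t=45-48: P2@Q2 runs 3, rem=0, completes. Q0=[] Q1=[] Q2=[P5]
t=48-54: P5@Q2 runs 6, rem=0, completes. Q0=[] Q1=[] Q2=[]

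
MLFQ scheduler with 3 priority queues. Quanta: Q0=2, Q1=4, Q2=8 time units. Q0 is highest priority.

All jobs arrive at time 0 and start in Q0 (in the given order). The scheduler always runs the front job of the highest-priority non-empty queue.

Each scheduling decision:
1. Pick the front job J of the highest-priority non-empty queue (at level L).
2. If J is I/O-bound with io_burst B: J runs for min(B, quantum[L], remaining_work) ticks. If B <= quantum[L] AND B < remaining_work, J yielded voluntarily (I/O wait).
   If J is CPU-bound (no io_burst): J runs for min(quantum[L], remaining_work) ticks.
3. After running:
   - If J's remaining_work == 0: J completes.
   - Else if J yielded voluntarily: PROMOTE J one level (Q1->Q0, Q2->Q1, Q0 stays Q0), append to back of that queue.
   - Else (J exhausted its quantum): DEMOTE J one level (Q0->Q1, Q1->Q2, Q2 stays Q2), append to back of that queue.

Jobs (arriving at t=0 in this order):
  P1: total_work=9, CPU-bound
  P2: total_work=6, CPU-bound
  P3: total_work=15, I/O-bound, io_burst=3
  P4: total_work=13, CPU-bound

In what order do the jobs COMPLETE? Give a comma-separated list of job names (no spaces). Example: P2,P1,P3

Answer: P2,P3,P1,P4

Derivation:
t=0-2: P1@Q0 runs 2, rem=7, quantum used, demote→Q1. Q0=[P2,P3,P4] Q1=[P1] Q2=[]
t=2-4: P2@Q0 runs 2, rem=4, quantum used, demote→Q1. Q0=[P3,P4] Q1=[P1,P2] Q2=[]
t=4-6: P3@Q0 runs 2, rem=13, quantum used, demote→Q1. Q0=[P4] Q1=[P1,P2,P3] Q2=[]
t=6-8: P4@Q0 runs 2, rem=11, quantum used, demote→Q1. Q0=[] Q1=[P1,P2,P3,P4] Q2=[]
t=8-12: P1@Q1 runs 4, rem=3, quantum used, demote→Q2. Q0=[] Q1=[P2,P3,P4] Q2=[P1]
t=12-16: P2@Q1 runs 4, rem=0, completes. Q0=[] Q1=[P3,P4] Q2=[P1]
t=16-19: P3@Q1 runs 3, rem=10, I/O yield, promote→Q0. Q0=[P3] Q1=[P4] Q2=[P1]
t=19-21: P3@Q0 runs 2, rem=8, quantum used, demote→Q1. Q0=[] Q1=[P4,P3] Q2=[P1]
t=21-25: P4@Q1 runs 4, rem=7, quantum used, demote→Q2. Q0=[] Q1=[P3] Q2=[P1,P4]
t=25-28: P3@Q1 runs 3, rem=5, I/O yield, promote→Q0. Q0=[P3] Q1=[] Q2=[P1,P4]
t=28-30: P3@Q0 runs 2, rem=3, quantum used, demote→Q1. Q0=[] Q1=[P3] Q2=[P1,P4]
t=30-33: P3@Q1 runs 3, rem=0, completes. Q0=[] Q1=[] Q2=[P1,P4]
t=33-36: P1@Q2 runs 3, rem=0, completes. Q0=[] Q1=[] Q2=[P4]
t=36-43: P4@Q2 runs 7, rem=0, completes. Q0=[] Q1=[] Q2=[]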